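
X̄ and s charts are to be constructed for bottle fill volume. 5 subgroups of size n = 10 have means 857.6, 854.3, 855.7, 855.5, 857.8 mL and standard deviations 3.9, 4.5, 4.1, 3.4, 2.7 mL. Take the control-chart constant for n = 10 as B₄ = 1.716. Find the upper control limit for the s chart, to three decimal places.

s̄ = (3.9 + 4.5 + 4.1 + 3.4 + 2.7) / 5 = 3.7200
UCL_s = B₄·s̄ = 1.716 × 3.7200 = 6.3835

6.384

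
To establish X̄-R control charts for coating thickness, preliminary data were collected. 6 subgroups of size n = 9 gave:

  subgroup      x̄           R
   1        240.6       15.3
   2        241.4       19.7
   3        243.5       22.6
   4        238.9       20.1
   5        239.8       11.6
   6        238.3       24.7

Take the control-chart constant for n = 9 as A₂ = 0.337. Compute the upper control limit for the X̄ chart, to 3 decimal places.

246.820

X̄̄ = (240.6 + 241.4 + 243.5 + 238.9 + 239.8 + 238.3) / 6 = 1442.5000 / 6 = 240.4167
R̄ = (15.3 + 19.7 + 22.6 + 20.1 + 11.6 + 24.7) / 6 = 114.0000 / 6 = 19.0000
UCL = X̄̄ + A₂·R̄ = 240.4167 + 0.337 × 19.0000 = 246.8197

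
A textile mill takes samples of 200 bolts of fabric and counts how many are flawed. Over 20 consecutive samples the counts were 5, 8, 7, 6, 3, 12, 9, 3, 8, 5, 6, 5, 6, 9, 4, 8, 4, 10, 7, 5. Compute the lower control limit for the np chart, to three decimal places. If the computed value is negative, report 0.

p̄ = Σdᵢ / (k·n) = 130 / (20 × 200) = 0.03250
LCL = np̄ − 3·√(np̄(1−p̄)) = 6.5000 − 3 × 2.5077 = -1.0232 → 0 (negative, so LCL = 0)

0.000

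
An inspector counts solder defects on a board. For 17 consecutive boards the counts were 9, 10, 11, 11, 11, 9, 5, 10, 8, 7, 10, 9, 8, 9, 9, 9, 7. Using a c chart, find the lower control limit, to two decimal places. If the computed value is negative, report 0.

0.00

c̄ = (9 + 10 + 11 + 11 + 11 + 9 + 5 + 10 + 8 + 7 + 10 + 9 + 8 + 9 + 9 + 9 + 7) / 17 = 152 / 17 = 8.9412
LCL = c̄ − 3√c̄ = 8.9412 − 3 × 2.9902 = -0.0294 → 0 (cannot be negative)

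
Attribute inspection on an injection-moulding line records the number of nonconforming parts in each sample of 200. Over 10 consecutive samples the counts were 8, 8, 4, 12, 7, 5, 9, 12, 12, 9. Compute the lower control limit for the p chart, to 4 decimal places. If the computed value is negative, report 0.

0.0000

p̄ = Σdᵢ / (k·n) = 86 / (10 × 200) = 0.04300
LCL = p̄ − 3·√(p̄(1−p̄)/n) = 0.04300 − 3 × 0.01434 = -0.00003 → 0 (negative, so LCL = 0)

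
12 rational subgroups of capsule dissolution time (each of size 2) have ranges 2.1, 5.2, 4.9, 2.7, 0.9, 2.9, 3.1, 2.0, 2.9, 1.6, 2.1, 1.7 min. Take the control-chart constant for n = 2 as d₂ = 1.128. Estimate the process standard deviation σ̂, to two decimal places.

2.37

R̄ = (2.1 + 5.2 + 4.9 + 2.7 + 0.9 + 2.9 + 3.1 + 2.0 + 2.9 + 1.6 + 2.1 + 1.7) / 12 = 2.6750
σ̂ = R̄ / d₂ = 2.6750 / 1.128 = 2.3715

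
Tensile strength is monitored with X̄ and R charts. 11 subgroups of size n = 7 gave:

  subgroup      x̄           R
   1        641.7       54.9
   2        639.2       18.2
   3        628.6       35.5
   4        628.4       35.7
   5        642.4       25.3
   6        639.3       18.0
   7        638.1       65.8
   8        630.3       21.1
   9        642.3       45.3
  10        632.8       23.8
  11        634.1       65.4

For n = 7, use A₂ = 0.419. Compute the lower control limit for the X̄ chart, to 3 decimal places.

X̄̄ = (641.7 + 639.2 + 628.6 + 628.4 + 642.4 + 639.3 + 638.1 + 630.3 + 642.3 + 632.8 + 634.1) / 11 = 6997.2000 / 11 = 636.1091
R̄ = (54.9 + 18.2 + 35.5 + 35.7 + 25.3 + 18.0 + 65.8 + 21.1 + 45.3 + 23.8 + 65.4) / 11 = 409.0000 / 11 = 37.1818
LCL = X̄̄ − A₂·R̄ = 636.1091 − 0.419 × 37.1818 = 620.5299

620.530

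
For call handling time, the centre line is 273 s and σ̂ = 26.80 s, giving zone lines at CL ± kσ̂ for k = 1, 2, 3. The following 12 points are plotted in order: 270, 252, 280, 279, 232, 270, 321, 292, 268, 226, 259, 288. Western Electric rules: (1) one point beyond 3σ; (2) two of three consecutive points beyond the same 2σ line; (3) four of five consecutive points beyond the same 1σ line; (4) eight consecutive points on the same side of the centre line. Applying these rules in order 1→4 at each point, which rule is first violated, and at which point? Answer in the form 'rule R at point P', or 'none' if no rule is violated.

Zone of each point (C = within 1σ̂, B = 1σ̂–2σ̂, A = 2σ̂–3σ̂, * = beyond 3σ̂; sign = side of CL): 1:-C, 2:-C, 3:+C, 4:+C, 5:-B, 6:-C, 7:+B, 8:+C, 9:-C, 10:-B, 11:-C, 12:+C
No rule fires across all 12 points.

none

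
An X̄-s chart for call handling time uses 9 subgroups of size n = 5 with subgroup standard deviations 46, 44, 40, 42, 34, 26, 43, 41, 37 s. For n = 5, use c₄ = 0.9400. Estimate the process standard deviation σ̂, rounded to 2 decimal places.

41.73

s̄ = (46 + 44 + 40 + 42 + 34 + 26 + 43 + 41 + 37) / 9 = 39.2222
σ̂ = s̄ / c₄ = 39.2222 / 0.9400 = 41.7258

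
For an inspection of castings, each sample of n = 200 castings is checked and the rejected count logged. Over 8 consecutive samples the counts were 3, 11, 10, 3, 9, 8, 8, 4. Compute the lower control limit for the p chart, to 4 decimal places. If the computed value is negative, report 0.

p̄ = Σdᵢ / (k·n) = 56 / (8 × 200) = 0.03500
LCL = p̄ − 3·√(p̄(1−p̄)/n) = 0.03500 − 3 × 0.01300 = -0.00399 → 0 (negative, so LCL = 0)

0.0000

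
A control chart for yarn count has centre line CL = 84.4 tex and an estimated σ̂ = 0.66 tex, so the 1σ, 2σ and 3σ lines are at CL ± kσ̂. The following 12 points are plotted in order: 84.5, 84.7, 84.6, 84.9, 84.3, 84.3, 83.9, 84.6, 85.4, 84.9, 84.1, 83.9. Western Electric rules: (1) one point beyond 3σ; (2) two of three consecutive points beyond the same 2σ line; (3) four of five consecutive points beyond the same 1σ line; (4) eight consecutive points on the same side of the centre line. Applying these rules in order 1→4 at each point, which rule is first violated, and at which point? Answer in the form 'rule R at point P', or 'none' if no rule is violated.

none

Zone of each point (C = within 1σ̂, B = 1σ̂–2σ̂, A = 2σ̂–3σ̂, * = beyond 3σ̂; sign = side of CL): 1:+C, 2:+C, 3:+C, 4:+C, 5:-C, 6:-C, 7:-C, 8:+C, 9:+B, 10:+C, 11:-C, 12:-C
No rule fires across all 12 points.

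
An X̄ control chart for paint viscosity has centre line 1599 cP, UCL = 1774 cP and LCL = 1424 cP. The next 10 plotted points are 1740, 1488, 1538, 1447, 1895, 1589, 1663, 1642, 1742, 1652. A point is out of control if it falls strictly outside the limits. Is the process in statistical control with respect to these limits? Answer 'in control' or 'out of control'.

Compare each point to [1424, 1774]: sample 5 = 1895 > UCL.

out of control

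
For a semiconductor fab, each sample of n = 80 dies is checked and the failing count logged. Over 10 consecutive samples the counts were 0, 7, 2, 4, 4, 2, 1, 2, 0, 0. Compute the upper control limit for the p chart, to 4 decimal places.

p̄ = Σdᵢ / (k·n) = 22 / (10 × 80) = 0.02750
UCL = p̄ + 3·√(p̄(1−p̄)/n) = 0.02750 + 3 × √(0.02750×0.97250/80) = 0.02750 + 3 × 0.01828 = 0.08235

0.0824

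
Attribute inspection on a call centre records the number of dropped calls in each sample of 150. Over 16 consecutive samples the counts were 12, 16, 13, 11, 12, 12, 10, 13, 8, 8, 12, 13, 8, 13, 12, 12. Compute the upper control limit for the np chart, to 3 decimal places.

21.363

p̄ = Σdᵢ / (k·n) = 185 / (16 × 150) = 0.07708
UCL = np̄ + 3·√(np̄(1−p̄)) = 11.5625 + 3 × √(11.5625×0.92292) = 11.5625 + 3 × 3.2667 = 21.3626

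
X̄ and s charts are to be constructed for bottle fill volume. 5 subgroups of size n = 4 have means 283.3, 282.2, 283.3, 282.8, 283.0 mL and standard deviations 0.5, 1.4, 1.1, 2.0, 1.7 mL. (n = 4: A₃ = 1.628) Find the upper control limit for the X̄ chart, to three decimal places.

X̄̄ = (283.3 + 282.2 + 283.3 + 282.8 + 283.0) / 5 = 282.9200
s̄ = (0.5 + 1.4 + 1.1 + 2.0 + 1.7) / 5 = 1.3400
UCL = X̄̄ + A₃·s̄ = 282.9200 + 1.628 × 1.3400 = 285.1015

285.102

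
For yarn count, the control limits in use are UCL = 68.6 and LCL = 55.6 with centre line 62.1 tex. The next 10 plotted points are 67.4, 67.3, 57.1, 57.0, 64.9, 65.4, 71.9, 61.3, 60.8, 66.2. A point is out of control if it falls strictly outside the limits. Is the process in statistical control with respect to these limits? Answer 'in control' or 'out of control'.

out of control

Compare each point to [55.6, 68.6]: sample 7 = 71.9 > UCL.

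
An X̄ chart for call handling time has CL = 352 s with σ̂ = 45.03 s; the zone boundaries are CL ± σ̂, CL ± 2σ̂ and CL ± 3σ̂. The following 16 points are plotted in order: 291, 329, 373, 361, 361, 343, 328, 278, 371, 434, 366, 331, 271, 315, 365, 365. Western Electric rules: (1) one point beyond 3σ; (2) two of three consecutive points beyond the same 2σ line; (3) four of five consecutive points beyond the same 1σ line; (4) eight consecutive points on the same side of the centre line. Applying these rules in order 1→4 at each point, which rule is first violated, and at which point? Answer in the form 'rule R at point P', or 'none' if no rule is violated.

none

Zone of each point (C = within 1σ̂, B = 1σ̂–2σ̂, A = 2σ̂–3σ̂, * = beyond 3σ̂; sign = side of CL): 1:-B, 2:-C, 3:+C, 4:+C, 5:+C, 6:-C, 7:-C, 8:-B, 9:+C, 10:+B, 11:+C, 12:-C, 13:-B, 14:-C, 15:+C, 16:+C
No rule fires across all 16 points.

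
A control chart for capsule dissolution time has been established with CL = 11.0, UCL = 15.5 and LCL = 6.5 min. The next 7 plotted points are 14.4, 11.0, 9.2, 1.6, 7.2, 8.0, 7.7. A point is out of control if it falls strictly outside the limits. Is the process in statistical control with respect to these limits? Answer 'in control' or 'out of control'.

out of control

Compare each point to [6.5, 15.5]: sample 4 = 1.6 < LCL.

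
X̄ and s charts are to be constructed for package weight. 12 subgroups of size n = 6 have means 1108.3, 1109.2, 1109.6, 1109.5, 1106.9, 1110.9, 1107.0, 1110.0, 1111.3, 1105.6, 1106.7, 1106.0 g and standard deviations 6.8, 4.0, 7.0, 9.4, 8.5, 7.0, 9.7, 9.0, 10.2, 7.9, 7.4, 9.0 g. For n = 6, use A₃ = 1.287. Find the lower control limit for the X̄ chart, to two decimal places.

1098.13

X̄̄ = (1108.3 + 1109.2 + 1109.6 + 1109.5 + 1106.9 + 1110.9 + 1107.0 + 1110.0 + 1111.3 + 1105.6 + 1106.7 + 1106.0) / 12 = 1108.4167
s̄ = (6.8 + 4.0 + 7.0 + 9.4 + 8.5 + 7.0 + 9.7 + 9.0 + 10.2 + 7.9 + 7.4 + 9.0) / 12 = 7.9917
LCL = X̄̄ − A₃·s̄ = 1108.4167 − 1.287 × 7.9917 = 1098.1314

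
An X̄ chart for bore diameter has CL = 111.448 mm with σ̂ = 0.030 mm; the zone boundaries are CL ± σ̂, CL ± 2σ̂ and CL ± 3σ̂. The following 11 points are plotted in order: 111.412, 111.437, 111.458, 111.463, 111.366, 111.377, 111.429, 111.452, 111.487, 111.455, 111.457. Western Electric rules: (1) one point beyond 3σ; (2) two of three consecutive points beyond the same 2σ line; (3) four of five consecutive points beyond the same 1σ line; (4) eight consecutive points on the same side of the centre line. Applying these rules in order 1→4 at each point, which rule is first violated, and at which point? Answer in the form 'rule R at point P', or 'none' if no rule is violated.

Zone of each point (C = within 1σ̂, B = 1σ̂–2σ̂, A = 2σ̂–3σ̂, * = beyond 3σ̂; sign = side of CL): 1:-B, 2:-C, 3:+C, 4:+C, 5:-A, 6:-A, 7:-C, 8:+C, 9:+B, 10:+C, 11:+C
Rule 2 (two of three consecutive points beyond the same 2σ limit) is satisfied at point 6.

rule 2 at point 6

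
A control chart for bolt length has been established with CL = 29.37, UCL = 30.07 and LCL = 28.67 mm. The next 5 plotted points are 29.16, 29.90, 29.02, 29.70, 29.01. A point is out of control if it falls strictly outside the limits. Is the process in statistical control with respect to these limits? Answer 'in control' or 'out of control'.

in control

All 5 points lie within [28.67, 30.07].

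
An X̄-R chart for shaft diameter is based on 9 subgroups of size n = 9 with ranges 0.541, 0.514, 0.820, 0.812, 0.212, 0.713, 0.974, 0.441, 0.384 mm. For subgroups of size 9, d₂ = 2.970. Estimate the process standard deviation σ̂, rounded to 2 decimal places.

R̄ = (0.541 + 0.514 + 0.820 + 0.812 + 0.212 + 0.713 + 0.974 + 0.441 + 0.384) / 9 = 0.6012
σ̂ = R̄ / d₂ = 0.6012 / 2.970 = 0.2024

0.20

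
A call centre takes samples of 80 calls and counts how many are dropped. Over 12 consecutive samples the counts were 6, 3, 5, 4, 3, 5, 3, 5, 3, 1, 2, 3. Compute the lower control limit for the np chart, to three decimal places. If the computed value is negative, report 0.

0.000

p̄ = Σdᵢ / (k·n) = 43 / (12 × 80) = 0.04479
LCL = np̄ − 3·√(np̄(1−p̄)) = 3.5833 − 3 × 1.8501 = -1.9669 → 0 (negative, so LCL = 0)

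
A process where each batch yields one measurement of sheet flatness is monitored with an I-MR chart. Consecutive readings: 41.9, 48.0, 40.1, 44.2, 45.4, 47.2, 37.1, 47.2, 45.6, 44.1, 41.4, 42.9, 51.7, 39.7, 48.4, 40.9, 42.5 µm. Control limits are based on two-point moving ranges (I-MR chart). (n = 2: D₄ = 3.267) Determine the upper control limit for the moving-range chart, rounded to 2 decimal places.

Moving ranges: 6.1, 7.9, 4.1, 1.2, 1.8, 10.1, 10.1, 1.6, 1.5, 2.7, 1.5, 8.8, 12.0, 8.7, 7.5, 1.6; M̄R̄ = 87.2000 / 16 = 5.4500
UCL_MR = D₄·M̄R̄ = 3.267 × 5.4500 = 17.8052

17.81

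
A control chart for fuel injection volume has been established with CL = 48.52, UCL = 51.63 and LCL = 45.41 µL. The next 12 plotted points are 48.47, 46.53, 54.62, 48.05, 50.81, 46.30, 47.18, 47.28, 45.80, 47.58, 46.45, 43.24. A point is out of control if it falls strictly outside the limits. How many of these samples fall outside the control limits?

Compare each point to [45.41, 51.63]: sample 3 = 54.62 > UCL; sample 12 = 43.24 < LCL.

2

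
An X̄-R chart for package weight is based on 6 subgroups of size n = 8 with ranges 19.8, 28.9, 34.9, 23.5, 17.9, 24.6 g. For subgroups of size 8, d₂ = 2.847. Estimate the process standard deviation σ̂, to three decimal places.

R̄ = (19.8 + 28.9 + 34.9 + 23.5 + 17.9 + 24.6) / 6 = 24.9333
σ̂ = R̄ / d₂ = 24.9333 / 2.847 = 8.7578

8.758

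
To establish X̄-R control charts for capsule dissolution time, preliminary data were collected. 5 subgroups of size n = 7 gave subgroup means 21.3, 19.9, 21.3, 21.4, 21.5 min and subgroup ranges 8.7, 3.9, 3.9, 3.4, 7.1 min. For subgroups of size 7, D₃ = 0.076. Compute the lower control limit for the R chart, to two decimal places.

0.41

R̄ = (8.7 + 3.9 + 3.9 + 3.4 + 7.1) / 5 = 27.0000 / 5 = 5.4000
LCL_R = D₃·R̄ = 0.076 × 5.4000 = 0.4104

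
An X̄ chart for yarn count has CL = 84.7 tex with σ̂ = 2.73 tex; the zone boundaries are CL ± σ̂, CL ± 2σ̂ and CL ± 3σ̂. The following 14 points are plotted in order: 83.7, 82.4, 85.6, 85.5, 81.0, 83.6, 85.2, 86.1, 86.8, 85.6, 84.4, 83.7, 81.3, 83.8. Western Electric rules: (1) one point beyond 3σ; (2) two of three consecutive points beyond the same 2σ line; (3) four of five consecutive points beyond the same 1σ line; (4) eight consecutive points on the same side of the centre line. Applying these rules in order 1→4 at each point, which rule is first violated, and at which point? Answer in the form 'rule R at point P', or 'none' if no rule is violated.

Zone of each point (C = within 1σ̂, B = 1σ̂–2σ̂, A = 2σ̂–3σ̂, * = beyond 3σ̂; sign = side of CL): 1:-C, 2:-C, 3:+C, 4:+C, 5:-B, 6:-C, 7:+C, 8:+C, 9:+C, 10:+C, 11:-C, 12:-C, 13:-B, 14:-C
No rule fires across all 14 points.

none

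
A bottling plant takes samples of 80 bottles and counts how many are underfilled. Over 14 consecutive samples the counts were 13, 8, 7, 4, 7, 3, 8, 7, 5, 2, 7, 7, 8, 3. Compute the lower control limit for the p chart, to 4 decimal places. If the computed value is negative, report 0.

0.0000

p̄ = Σdᵢ / (k·n) = 89 / (14 × 80) = 0.07946
LCL = p̄ − 3·√(p̄(1−p̄)/n) = 0.07946 − 3 × 0.03024 = -0.01125 → 0 (negative, so LCL = 0)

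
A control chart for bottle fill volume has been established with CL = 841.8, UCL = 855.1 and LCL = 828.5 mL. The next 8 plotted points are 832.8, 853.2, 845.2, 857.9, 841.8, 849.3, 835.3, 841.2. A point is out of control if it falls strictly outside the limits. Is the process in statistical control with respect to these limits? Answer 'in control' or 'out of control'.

Compare each point to [828.5, 855.1]: sample 4 = 857.9 > UCL.

out of control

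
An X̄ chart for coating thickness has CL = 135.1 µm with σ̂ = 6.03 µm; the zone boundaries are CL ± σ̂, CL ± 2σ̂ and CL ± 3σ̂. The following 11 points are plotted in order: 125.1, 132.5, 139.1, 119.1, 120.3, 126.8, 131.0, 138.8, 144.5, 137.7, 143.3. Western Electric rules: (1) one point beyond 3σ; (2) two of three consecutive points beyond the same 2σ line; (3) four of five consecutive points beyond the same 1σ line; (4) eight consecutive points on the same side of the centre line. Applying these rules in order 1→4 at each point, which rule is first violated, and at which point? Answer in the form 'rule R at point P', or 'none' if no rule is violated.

rule 2 at point 5

Zone of each point (C = within 1σ̂, B = 1σ̂–2σ̂, A = 2σ̂–3σ̂, * = beyond 3σ̂; sign = side of CL): 1:-B, 2:-C, 3:+C, 4:-A, 5:-A, 6:-B, 7:-C, 8:+C, 9:+B, 10:+C, 11:+B
Rule 2 (two of three consecutive points beyond the same 2σ limit) is satisfied at point 5.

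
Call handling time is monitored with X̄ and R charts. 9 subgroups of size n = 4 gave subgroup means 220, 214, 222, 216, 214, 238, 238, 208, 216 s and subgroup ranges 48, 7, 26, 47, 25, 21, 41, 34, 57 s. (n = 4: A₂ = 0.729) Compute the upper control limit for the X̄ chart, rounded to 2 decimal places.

X̄̄ = (220 + 214 + 222 + 216 + 214 + 238 + 238 + 208 + 216) / 9 = 1986.0000 / 9 = 220.6667
R̄ = (48 + 7 + 26 + 47 + 25 + 21 + 41 + 34 + 57) / 9 = 306.0000 / 9 = 34.0000
UCL = X̄̄ + A₂·R̄ = 220.6667 + 0.729 × 34.0000 = 245.4527

245.45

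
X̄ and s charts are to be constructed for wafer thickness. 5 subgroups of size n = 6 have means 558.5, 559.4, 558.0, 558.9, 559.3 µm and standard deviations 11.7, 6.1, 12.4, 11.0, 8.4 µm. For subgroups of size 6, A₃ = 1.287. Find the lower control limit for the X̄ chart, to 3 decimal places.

546.053

X̄̄ = (558.5 + 559.4 + 558.0 + 558.9 + 559.3) / 5 = 558.8200
s̄ = (11.7 + 6.1 + 12.4 + 11.0 + 8.4) / 5 = 9.9200
LCL = X̄̄ − A₃·s̄ = 558.8200 − 1.287 × 9.9200 = 546.0530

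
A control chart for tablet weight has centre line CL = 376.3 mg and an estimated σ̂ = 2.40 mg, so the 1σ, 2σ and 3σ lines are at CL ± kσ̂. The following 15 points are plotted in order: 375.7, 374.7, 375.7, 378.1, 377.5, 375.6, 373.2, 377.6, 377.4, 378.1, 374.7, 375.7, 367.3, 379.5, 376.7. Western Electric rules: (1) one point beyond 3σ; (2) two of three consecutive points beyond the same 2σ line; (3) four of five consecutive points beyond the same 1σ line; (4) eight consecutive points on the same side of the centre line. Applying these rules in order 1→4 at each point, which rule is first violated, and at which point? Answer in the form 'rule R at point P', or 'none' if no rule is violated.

Zone of each point (C = within 1σ̂, B = 1σ̂–2σ̂, A = 2σ̂–3σ̂, * = beyond 3σ̂; sign = side of CL): 1:-C, 2:-C, 3:-C, 4:+C, 5:+C, 6:-C, 7:-B, 8:+C, 9:+C, 10:+C, 11:-C, 12:-C, 13:-*, 14:+B, 15:+C
Rule 1 (one point beyond the 3σ limits) is satisfied at point 13.

rule 1 at point 13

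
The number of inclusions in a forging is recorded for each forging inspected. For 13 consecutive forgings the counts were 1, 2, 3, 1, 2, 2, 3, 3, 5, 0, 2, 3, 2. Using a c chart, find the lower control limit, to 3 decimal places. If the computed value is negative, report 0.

0.000

c̄ = (1 + 2 + 3 + 1 + 2 + 2 + 3 + 3 + 5 + 0 + 2 + 3 + 2) / 13 = 29 / 13 = 2.2308
LCL = c̄ − 3√c̄ = 2.2308 − 3 × 1.4936 = -2.2500 → 0 (cannot be negative)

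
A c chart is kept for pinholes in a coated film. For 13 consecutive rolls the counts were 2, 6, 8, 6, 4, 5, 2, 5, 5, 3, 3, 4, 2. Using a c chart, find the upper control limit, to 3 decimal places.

c̄ = (2 + 6 + 8 + 6 + 4 + 5 + 2 + 5 + 5 + 3 + 3 + 4 + 2) / 13 = 55 / 13 = 4.2308
UCL = c̄ + 3√c̄ = 4.2308 + 3 × √4.2308 = 4.2308 + 3 × 2.0569 = 10.4014

10.401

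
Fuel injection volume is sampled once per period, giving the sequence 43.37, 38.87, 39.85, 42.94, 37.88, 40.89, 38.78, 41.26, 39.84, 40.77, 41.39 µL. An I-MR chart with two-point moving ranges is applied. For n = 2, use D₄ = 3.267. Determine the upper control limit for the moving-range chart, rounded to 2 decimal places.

7.91

Moving ranges: 4.50, 0.98, 3.09, 5.06, 3.01, 2.11, 2.48, 1.42, 0.93, 0.62; M̄R̄ = 24.2000 / 10 = 2.4200
UCL_MR = D₄·M̄R̄ = 3.267 × 2.4200 = 7.9061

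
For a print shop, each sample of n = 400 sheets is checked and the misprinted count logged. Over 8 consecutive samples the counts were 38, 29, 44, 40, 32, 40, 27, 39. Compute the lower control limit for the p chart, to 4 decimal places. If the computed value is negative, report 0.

p̄ = Σdᵢ / (k·n) = 289 / (8 × 400) = 0.09031
LCL = p̄ − 3·√(p̄(1−p̄)/n) = 0.09031 − 3 × 0.01433 = 0.04732

0.0473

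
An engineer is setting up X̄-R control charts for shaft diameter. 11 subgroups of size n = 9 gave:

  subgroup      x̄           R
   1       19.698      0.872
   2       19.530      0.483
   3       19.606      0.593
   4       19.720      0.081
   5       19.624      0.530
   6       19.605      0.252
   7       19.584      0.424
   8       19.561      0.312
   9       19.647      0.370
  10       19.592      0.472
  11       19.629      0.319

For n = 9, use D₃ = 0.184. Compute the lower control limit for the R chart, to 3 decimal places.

R̄ = (0.872 + 0.483 + 0.593 + 0.081 + 0.530 + 0.252 + 0.424 + 0.312 + 0.370 + 0.472 + 0.319) / 11 = 4.7080 / 11 = 0.4280
LCL_R = D₃·R̄ = 0.184 × 0.4280 = 0.0788

0.079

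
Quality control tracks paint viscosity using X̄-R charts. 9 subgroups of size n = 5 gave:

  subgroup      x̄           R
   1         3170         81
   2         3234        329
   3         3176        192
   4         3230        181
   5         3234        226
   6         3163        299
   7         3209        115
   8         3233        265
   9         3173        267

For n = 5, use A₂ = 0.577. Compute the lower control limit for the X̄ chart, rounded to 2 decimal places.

X̄̄ = (3170 + 3234 + 3176 + 3230 + 3234 + 3163 + 3209 + 3233 + 3173) / 9 = 28822.0000 / 9 = 3202.4444
R̄ = (81 + 329 + 192 + 181 + 226 + 299 + 115 + 265 + 267) / 9 = 1955.0000 / 9 = 217.2222
LCL = X̄̄ − A₂·R̄ = 3202.4444 − 0.577 × 217.2222 = 3077.1072

3077.11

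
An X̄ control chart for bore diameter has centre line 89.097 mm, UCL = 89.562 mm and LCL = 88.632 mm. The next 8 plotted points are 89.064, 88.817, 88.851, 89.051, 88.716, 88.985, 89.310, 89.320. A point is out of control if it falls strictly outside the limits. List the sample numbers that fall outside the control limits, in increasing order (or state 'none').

All 8 points lie within [88.632, 89.562].

none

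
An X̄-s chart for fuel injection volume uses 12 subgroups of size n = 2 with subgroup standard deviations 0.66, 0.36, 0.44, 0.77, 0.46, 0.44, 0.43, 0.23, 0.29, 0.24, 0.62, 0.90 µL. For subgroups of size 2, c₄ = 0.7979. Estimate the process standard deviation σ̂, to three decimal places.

0.610

s̄ = (0.66 + 0.36 + 0.44 + 0.77 + 0.46 + 0.44 + 0.43 + 0.23 + 0.29 + 0.24 + 0.62 + 0.90) / 12 = 0.4867
σ̂ = s̄ / c₄ = 0.4867 / 0.7979 = 0.6099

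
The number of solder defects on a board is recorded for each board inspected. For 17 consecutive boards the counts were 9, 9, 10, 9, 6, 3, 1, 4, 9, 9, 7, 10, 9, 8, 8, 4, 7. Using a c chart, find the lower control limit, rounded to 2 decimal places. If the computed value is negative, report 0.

0.00

c̄ = (9 + 9 + 10 + 9 + 6 + 3 + 1 + 4 + 9 + 9 + 7 + 10 + 9 + 8 + 8 + 4 + 7) / 17 = 122 / 17 = 7.1765
LCL = c̄ − 3√c̄ = 7.1765 − 3 × 2.6789 = -0.8602 → 0 (cannot be negative)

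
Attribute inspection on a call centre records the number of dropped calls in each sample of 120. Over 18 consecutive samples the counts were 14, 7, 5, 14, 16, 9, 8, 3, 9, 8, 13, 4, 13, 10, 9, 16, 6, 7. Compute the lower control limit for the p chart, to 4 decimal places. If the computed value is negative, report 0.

p̄ = Σdᵢ / (k·n) = 171 / (18 × 120) = 0.07917
LCL = p̄ − 3·√(p̄(1−p̄)/n) = 0.07917 − 3 × 0.02465 = 0.00522

0.0052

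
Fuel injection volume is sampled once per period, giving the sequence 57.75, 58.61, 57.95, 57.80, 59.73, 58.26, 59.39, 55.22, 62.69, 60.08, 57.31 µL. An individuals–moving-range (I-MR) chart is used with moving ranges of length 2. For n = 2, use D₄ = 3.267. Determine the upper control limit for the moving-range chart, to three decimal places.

Moving ranges: 0.86, 0.66, 0.15, 1.93, 1.47, 1.13, 4.17, 7.47, 2.61, 2.77; M̄R̄ = 23.2200 / 10 = 2.3220
UCL_MR = D₄·M̄R̄ = 3.267 × 2.3220 = 7.5860

7.586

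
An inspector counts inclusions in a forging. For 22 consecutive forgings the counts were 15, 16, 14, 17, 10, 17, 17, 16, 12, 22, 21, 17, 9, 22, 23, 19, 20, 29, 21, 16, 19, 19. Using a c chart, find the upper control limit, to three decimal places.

30.420

c̄ = (15 + 16 + 14 + 17 + 10 + 17 + 17 + 16 + 12 + 22 + 21 + 17 + 9 + 22 + 23 + 19 + 20 + 29 + 21 + 16 + 19 + 19) / 22 = 391 / 22 = 17.7727
UCL = c̄ + 3√c̄ = 17.7727 + 3 × √17.7727 = 17.7727 + 3 × 4.2158 = 30.4200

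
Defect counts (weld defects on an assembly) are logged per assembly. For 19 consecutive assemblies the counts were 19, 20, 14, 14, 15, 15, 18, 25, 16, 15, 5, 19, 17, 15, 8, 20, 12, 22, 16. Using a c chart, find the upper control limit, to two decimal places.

28.07

c̄ = (19 + 20 + 14 + 14 + 15 + 15 + 18 + 25 + 16 + 15 + 5 + 19 + 17 + 15 + 8 + 20 + 12 + 22 + 16) / 19 = 305 / 19 = 16.0526
UCL = c̄ + 3√c̄ = 16.0526 + 3 × √16.0526 = 16.0526 + 3 × 4.0066 = 28.0724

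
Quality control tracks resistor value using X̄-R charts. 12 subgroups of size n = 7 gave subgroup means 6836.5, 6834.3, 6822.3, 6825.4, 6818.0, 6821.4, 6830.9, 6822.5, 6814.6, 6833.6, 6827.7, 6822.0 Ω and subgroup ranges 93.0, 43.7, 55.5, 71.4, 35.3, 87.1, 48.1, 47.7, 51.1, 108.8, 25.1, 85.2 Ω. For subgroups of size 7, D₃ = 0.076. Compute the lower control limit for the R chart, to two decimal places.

R̄ = (93.0 + 43.7 + 55.5 + 71.4 + 35.3 + 87.1 + 48.1 + 47.7 + 51.1 + 108.8 + 25.1 + 85.2) / 12 = 752.0000 / 12 = 62.6667
LCL_R = D₃·R̄ = 0.076 × 62.6667 = 4.7627

4.76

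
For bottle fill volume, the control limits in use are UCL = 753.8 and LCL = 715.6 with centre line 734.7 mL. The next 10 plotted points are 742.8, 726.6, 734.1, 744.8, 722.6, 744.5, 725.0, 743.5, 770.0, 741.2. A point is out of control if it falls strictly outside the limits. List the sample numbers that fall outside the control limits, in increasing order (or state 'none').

Compare each point to [715.6, 753.8]: sample 9 = 770.0 > UCL.

9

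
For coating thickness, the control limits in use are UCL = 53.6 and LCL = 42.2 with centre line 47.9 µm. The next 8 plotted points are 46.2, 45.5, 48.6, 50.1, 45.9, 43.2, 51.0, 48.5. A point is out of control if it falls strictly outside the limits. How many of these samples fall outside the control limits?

All 8 points lie within [42.2, 53.6].

0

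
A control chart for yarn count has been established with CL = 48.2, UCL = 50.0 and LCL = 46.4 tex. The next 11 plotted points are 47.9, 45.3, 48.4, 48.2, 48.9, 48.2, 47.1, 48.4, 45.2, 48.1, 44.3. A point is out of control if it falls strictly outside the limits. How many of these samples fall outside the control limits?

Compare each point to [46.4, 50.0]: sample 2 = 45.3 < LCL; sample 9 = 45.2 < LCL; sample 11 = 44.3 < LCL.

3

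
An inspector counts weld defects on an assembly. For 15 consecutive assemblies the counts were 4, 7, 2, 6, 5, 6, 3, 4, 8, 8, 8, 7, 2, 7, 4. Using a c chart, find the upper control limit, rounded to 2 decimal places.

12.37

c̄ = (4 + 7 + 2 + 6 + 5 + 6 + 3 + 4 + 8 + 8 + 8 + 7 + 2 + 7 + 4) / 15 = 81 / 15 = 5.4000
UCL = c̄ + 3√c̄ = 5.4000 + 3 × √5.4000 = 5.4000 + 3 × 2.3238 = 12.3714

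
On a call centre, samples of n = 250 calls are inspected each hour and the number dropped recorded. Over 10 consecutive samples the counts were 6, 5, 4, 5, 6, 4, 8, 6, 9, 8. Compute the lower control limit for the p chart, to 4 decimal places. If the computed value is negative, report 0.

p̄ = Σdᵢ / (k·n) = 61 / (10 × 250) = 0.02440
LCL = p̄ − 3·√(p̄(1−p̄)/n) = 0.02440 − 3 × 0.00976 = -0.00487 → 0 (negative, so LCL = 0)

0.0000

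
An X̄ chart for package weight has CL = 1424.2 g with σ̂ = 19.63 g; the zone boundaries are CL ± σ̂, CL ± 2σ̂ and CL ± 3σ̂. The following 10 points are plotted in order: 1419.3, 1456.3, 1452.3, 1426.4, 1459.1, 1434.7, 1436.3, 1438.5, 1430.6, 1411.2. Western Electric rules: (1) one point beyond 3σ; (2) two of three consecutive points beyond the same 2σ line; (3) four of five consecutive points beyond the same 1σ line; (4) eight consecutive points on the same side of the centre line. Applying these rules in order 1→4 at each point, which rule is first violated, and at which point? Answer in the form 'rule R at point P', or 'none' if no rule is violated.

Zone of each point (C = within 1σ̂, B = 1σ̂–2σ̂, A = 2σ̂–3σ̂, * = beyond 3σ̂; sign = side of CL): 1:-C, 2:+B, 3:+B, 4:+C, 5:+B, 6:+C, 7:+C, 8:+C, 9:+C, 10:-C
Rule 4 (eight consecutive points on the same side of the centre line) is satisfied at point 9.

rule 4 at point 9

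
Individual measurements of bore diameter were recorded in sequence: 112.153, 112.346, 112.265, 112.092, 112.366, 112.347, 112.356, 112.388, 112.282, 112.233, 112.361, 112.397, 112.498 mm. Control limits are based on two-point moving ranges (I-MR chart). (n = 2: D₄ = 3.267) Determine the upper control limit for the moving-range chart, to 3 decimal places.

0.327

Moving ranges: 0.193, 0.081, 0.173, 0.274, 0.019, 0.009, 0.032, 0.106, 0.049, 0.128, 0.036, 0.101; M̄R̄ = 1.2010 / 12 = 0.1001
UCL_MR = D₄·M̄R̄ = 3.267 × 0.1001 = 0.3270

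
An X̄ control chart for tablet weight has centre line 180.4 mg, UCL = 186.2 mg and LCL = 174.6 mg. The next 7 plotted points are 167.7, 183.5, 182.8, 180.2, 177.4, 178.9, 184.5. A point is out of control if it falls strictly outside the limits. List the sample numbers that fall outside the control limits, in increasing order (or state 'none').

Compare each point to [174.6, 186.2]: sample 1 = 167.7 < LCL.

1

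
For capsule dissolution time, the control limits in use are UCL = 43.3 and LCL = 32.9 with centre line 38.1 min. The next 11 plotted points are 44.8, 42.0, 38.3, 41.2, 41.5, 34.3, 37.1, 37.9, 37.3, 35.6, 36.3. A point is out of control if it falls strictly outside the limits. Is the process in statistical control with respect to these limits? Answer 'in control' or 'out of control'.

out of control

Compare each point to [32.9, 43.3]: sample 1 = 44.8 > UCL.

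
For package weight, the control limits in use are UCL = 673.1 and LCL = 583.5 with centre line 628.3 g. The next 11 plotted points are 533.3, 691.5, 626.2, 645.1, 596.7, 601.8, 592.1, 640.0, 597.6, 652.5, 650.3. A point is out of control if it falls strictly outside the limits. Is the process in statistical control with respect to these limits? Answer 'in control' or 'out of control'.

Compare each point to [583.5, 673.1]: sample 1 = 533.3 < LCL; sample 2 = 691.5 > UCL.

out of control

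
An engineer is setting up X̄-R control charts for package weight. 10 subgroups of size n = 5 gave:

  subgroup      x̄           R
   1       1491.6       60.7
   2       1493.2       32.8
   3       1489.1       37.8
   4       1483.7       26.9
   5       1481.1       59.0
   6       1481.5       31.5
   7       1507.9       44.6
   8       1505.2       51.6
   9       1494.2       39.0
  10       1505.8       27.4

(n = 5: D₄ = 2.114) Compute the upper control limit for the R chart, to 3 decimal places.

86.949

R̄ = (60.7 + 32.8 + 37.8 + 26.9 + 59.0 + 31.5 + 44.6 + 51.6 + 39.0 + 27.4) / 10 = 411.3000 / 10 = 41.1300
UCL_R = D₄·R̄ = 2.114 × 41.1300 = 86.9488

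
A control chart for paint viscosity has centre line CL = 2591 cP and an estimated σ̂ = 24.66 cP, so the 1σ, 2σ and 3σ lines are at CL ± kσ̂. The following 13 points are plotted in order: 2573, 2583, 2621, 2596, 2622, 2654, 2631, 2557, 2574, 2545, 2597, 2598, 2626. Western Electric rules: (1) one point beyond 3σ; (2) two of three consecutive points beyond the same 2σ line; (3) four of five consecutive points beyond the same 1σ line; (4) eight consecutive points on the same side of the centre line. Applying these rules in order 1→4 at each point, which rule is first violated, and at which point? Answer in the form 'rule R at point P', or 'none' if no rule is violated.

rule 3 at point 7

Zone of each point (C = within 1σ̂, B = 1σ̂–2σ̂, A = 2σ̂–3σ̂, * = beyond 3σ̂; sign = side of CL): 1:-C, 2:-C, 3:+B, 4:+C, 5:+B, 6:+A, 7:+B, 8:-B, 9:-C, 10:-B, 11:+C, 12:+C, 13:+B
Rule 3 (four of five consecutive points beyond the same 1σ limit) is satisfied at point 7.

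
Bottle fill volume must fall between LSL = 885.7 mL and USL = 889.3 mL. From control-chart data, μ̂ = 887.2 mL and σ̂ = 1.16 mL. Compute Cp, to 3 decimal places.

0.517

Cp = (USL − LSL) / (6σ̂) = (889.3 − 885.7) / (6 × 1.16) = 3.6000 / 6.9600 = 0.5172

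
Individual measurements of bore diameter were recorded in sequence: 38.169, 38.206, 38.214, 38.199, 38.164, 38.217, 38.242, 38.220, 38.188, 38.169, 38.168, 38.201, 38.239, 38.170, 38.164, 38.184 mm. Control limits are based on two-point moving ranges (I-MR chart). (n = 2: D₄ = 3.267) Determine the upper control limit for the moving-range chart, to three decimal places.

Moving ranges: 0.037, 0.008, 0.015, 0.035, 0.053, 0.025, 0.022, 0.032, 0.019, 0.001, 0.033, 0.038, 0.069, 0.006, 0.020; M̄R̄ = 0.4130 / 15 = 0.0275
UCL_MR = D₄·M̄R̄ = 3.267 × 0.0275 = 0.0900

0.090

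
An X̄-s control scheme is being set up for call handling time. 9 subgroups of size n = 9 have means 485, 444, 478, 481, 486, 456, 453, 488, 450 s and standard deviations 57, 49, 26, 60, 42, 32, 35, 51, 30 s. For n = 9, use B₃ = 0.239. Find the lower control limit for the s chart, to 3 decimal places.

s̄ = (57 + 49 + 26 + 60 + 42 + 32 + 35 + 51 + 30) / 9 = 42.4444
LCL_s = B₃·s̄ = 0.239 × 42.4444 = 10.1442

10.144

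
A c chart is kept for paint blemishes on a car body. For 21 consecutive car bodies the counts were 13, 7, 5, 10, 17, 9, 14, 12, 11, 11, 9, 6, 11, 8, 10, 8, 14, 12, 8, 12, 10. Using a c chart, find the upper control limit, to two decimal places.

c̄ = (13 + 7 + 5 + 10 + 17 + 9 + 14 + 12 + 11 + 11 + 9 + 6 + 11 + 8 + 10 + 8 + 14 + 12 + 8 + 12 + 10) / 21 = 217 / 21 = 10.3333
UCL = c̄ + 3√c̄ = 10.3333 + 3 × √10.3333 = 10.3333 + 3 × 3.2146 = 19.9770

19.98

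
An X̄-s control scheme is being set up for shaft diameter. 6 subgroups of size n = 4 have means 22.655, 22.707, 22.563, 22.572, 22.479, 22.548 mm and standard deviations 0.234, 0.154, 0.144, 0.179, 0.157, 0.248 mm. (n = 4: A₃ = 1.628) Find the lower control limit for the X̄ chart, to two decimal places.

X̄̄ = (22.655 + 22.707 + 22.563 + 22.572 + 22.479 + 22.548) / 6 = 22.5873
s̄ = (0.234 + 0.154 + 0.144 + 0.179 + 0.157 + 0.248) / 6 = 0.1860
LCL = X̄̄ − A₃·s̄ = 22.5873 − 1.628 × 0.1860 = 22.2845

22.28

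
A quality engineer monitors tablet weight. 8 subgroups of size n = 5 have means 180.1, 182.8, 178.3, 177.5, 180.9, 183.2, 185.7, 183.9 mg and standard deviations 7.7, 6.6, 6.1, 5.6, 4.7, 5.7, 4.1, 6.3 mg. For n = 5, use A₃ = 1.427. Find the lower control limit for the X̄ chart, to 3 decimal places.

173.202

X̄̄ = (180.1 + 182.8 + 178.3 + 177.5 + 180.9 + 183.2 + 185.7 + 183.9) / 8 = 181.5500
s̄ = (7.7 + 6.6 + 6.1 + 5.6 + 4.7 + 5.7 + 4.1 + 6.3) / 8 = 5.8500
LCL = X̄̄ − A₃·s̄ = 181.5500 − 1.427 × 5.8500 = 173.2021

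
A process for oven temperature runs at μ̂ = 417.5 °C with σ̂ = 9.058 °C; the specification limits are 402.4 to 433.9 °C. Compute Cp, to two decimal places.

Cp = (USL − LSL) / (6σ̂) = (433.9 − 402.4) / (6 × 9.058) = 31.5000 / 54.3480 = 0.5796

0.58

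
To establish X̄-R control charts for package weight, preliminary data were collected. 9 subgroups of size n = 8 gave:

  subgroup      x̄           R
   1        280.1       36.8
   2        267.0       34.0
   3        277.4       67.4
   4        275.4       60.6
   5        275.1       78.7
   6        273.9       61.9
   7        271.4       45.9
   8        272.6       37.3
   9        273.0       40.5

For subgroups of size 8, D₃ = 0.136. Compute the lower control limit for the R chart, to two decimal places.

R̄ = (36.8 + 34.0 + 67.4 + 60.6 + 78.7 + 61.9 + 45.9 + 37.3 + 40.5) / 9 = 463.1000 / 9 = 51.4556
LCL_R = D₃·R̄ = 0.136 × 51.4556 = 6.9980

7.00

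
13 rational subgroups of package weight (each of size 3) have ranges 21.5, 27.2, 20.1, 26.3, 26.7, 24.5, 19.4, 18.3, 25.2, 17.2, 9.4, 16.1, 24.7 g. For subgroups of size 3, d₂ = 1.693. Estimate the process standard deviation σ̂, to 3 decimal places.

12.568

R̄ = (21.5 + 27.2 + 20.1 + 26.3 + 26.7 + 24.5 + 19.4 + 18.3 + 25.2 + 17.2 + 9.4 + 16.1 + 24.7) / 13 = 21.2769
σ̂ = R̄ / d₂ = 21.2769 / 1.693 = 12.5676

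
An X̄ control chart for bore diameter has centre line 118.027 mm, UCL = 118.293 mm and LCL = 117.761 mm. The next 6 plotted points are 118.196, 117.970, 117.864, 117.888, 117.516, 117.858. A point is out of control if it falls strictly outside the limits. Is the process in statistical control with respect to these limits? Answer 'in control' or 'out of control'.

Compare each point to [117.761, 118.293]: sample 5 = 117.516 < LCL.

out of control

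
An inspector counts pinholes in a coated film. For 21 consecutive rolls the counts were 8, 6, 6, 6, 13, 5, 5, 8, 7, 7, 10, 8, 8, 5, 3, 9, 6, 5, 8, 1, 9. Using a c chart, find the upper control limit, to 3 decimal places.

c̄ = (8 + 6 + 6 + 6 + 13 + 5 + 5 + 8 + 7 + 7 + 10 + 8 + 8 + 5 + 3 + 9 + 6 + 5 + 8 + 1 + 9) / 21 = 143 / 21 = 6.8095
UCL = c̄ + 3√c̄ = 6.8095 + 3 × √6.8095 = 6.8095 + 3 × 2.6095 = 14.6380

14.638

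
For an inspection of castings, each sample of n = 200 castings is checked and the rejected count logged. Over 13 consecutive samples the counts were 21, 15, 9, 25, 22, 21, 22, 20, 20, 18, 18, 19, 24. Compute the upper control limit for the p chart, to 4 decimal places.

p̄ = Σdᵢ / (k·n) = 254 / (13 × 200) = 0.09769
UCL = p̄ + 3·√(p̄(1−p̄)/n) = 0.09769 + 3 × √(0.09769×0.90231/200) = 0.09769 + 3 × 0.02099 = 0.16067

0.1607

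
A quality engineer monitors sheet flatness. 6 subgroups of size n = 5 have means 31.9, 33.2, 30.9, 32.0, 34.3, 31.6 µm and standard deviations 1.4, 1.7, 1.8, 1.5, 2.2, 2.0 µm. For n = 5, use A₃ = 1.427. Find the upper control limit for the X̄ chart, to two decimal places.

X̄̄ = (31.9 + 33.2 + 30.9 + 32.0 + 34.3 + 31.6) / 6 = 32.3167
s̄ = (1.4 + 1.7 + 1.8 + 1.5 + 2.2 + 2.0) / 6 = 1.7667
UCL = X̄̄ + A₃·s̄ = 32.3167 + 1.427 × 1.7667 = 34.8377

34.84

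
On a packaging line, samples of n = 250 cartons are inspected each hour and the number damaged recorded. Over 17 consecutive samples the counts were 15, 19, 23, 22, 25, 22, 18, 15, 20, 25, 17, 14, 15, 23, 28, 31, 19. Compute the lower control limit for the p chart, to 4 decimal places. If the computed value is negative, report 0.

p̄ = Σdᵢ / (k·n) = 351 / (17 × 250) = 0.08259
LCL = p̄ − 3·√(p̄(1−p̄)/n) = 0.08259 − 3 × 0.01741 = 0.03036

0.0304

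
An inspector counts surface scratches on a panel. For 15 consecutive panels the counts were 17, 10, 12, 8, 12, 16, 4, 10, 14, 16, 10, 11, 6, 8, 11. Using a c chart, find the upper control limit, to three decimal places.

20.950

c̄ = (17 + 10 + 12 + 8 + 12 + 16 + 4 + 10 + 14 + 16 + 10 + 11 + 6 + 8 + 11) / 15 = 165 / 15 = 11.0000
UCL = c̄ + 3√c̄ = 11.0000 + 3 × √11.0000 = 11.0000 + 3 × 3.3166 = 20.9499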